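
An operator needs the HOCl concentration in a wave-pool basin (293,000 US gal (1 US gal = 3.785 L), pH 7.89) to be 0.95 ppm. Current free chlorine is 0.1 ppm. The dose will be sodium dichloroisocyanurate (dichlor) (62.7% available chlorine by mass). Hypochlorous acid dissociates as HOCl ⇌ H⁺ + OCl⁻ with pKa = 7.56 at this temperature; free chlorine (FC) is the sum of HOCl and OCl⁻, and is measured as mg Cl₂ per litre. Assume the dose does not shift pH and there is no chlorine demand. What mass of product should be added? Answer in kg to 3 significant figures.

Volume: 293,000 US gal × 3.785 L/gal = 1,109,005 L.
[OCl⁻]/[HOCl] = 10^(pH − pKa) = 10^(7.89 − 7.56) = 2.138; fraction as HOCl = 1/(1 + 2.138) = 0.3187.
Free chlorine required for 0.95 ppm HOCl: 0.95 / 0.3187 = 2.981 ppm.
FC to add: 2.981 − 0.1 = 2.881 mg/L as Cl₂.
Cl₂ equivalent: 2.881 mg/L × 1,109,005 L = 3195 g.
Product at 62.7% available Cl: 3195 / 0.627 = 5096 g.

5.10 kg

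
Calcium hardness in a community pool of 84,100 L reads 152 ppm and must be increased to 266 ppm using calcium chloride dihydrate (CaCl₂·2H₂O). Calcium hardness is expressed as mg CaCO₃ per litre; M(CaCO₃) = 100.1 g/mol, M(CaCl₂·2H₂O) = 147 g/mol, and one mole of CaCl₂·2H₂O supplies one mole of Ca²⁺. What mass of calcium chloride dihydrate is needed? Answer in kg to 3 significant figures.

14.1 kg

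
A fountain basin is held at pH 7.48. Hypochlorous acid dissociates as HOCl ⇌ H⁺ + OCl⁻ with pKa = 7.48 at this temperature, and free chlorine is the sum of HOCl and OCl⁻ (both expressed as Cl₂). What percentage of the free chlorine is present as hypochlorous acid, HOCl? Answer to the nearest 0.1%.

[OCl⁻]/[HOCl] = 10^(pH − pKa) = 10^(7.48 − 7.48) = 10^0.00 = 1.
Fraction as HOCl = 1 / (1 + 1) = 0.5.

50.0%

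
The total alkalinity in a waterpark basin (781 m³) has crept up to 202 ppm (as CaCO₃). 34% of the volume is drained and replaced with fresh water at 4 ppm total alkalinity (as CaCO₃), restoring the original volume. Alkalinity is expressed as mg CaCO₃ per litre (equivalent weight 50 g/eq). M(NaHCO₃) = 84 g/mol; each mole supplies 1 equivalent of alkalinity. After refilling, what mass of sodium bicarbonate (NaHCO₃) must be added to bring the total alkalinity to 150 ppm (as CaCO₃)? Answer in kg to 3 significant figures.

Volume: 781 m³ = 781,000 L.
After draining 34% and refilling: 202 × 0.66 + 4 × 0.34 = 134.68 ppm.
Deficit to target: 150 − 134.68 = 15.32 mg/L.
As CaCO₃: 15.32 mg/L × 781,000 L = 11,960 g; ÷ 50 g/eq ÷ 1 = 239.3 mol NaHCO₃.
Mass: 239.3 × 84 = 20,100 g.

20.1 kg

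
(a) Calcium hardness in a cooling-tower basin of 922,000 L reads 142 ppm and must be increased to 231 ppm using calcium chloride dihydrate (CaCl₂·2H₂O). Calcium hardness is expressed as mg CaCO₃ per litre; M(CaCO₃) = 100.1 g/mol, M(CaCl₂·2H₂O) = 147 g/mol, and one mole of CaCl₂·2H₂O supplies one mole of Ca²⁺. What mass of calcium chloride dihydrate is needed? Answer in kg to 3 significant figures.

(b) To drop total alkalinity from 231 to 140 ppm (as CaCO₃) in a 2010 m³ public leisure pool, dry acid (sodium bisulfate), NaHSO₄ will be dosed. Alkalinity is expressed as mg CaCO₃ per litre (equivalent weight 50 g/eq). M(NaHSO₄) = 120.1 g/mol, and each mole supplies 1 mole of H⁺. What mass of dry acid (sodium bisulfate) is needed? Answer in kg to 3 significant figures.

(a) 121 kg; (b) 439 kg

(a) Hardness to add: (231 − 142) = 89 mg/L as CaCO₃ × 922,000 L = 82,060 g as CaCO₃.
(a) Moles of Ca²⁺ (1 mol Ca²⁺ ≡ 1 mol CaCO₃): 82,060 / 100.1 g/mol = 819.8 mol.
(a) Mass of CaCl₂·2H₂O: 819.8 × 147 = 120,500 g.

(b) Volume: 2010 m³ = 2,010,000 L.
(b) Alkalinity to neutralize: (231 − 140) = 91 mg/L as CaCO₃ × 2,010,000 L = 182,900 g as CaCO₃.
(b) Equivalents of H⁺ required: 182,900 ÷ 50 g/eq = 3658 eq = 3658 mol NaHSO₄.
(b) Mass of NaHSO₄: 3658 × 120.1 = 439,300 g.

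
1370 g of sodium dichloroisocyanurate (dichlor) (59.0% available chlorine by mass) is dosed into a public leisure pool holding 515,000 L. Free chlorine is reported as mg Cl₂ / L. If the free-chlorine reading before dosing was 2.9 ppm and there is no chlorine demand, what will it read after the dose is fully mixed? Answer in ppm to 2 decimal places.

Available chlorine delivered: 1370 g × 0.59 = 808.3 g as Cl₂.
Concentration rise: 808.3 g / 515,000 L = 1.57 mg/L = 1.57 ppm.
Final FC: 2.9 + 1.57 = 4.47 ppm.

4.47 ppm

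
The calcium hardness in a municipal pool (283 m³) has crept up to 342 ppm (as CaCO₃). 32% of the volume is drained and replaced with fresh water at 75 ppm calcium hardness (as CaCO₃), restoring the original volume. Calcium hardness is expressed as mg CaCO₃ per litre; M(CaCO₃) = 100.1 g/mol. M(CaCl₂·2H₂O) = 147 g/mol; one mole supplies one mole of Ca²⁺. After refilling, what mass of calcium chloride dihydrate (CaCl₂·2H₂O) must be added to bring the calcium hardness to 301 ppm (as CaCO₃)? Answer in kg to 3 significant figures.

Volume: 283 m³ = 283,000 L.
After draining 32% and refilling: 342 × 0.68 + 75 × 0.32 = 256.56 ppm.
Deficit to target: 301 − 256.56 = 44.44 mg/L.
As CaCO₃: 44.44 mg/L × 283,000 L = 12,580 g; ÷ 100.1 = 125.6 mol Ca²⁺.
Mass: 125.6 × 147 = 18,470 g.

18.5 kg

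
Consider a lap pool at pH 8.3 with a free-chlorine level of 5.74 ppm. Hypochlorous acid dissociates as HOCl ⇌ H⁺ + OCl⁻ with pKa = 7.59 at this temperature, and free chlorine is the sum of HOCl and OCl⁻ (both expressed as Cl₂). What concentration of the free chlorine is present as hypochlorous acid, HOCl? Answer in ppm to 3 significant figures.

0.937 ppm

[OCl⁻]/[HOCl] = 10^(pH − pKa) = 10^(8.3 − 7.59) = 10^0.71 = 5.129.
Fraction as HOCl = 1 / (1 + 5.129) = 0.1632.
HOCl = 0.1632 × 5.74 ppm = 0.9366 ppm.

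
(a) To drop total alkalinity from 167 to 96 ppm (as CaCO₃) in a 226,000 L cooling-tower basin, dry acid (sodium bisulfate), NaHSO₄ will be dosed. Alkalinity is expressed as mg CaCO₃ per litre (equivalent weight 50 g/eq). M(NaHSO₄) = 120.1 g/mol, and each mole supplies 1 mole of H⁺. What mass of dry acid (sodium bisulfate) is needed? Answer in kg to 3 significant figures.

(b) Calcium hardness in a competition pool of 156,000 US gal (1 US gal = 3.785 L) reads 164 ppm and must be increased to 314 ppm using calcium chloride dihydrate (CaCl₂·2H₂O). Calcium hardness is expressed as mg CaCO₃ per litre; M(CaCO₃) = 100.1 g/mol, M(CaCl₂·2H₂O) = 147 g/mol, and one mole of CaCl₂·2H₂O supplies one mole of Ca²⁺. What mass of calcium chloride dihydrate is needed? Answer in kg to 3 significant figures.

(a) 38.5 kg; (b) 130 kg

(a) Alkalinity to neutralize: (167 − 96) = 71 mg/L as CaCO₃ × 226,000 L = 16,050 g as CaCO₃.
(a) Equivalents of H⁺ required: 16,050 ÷ 50 g/eq = 320.9 eq = 320.9 mol NaHSO₄.
(a) Mass of NaHSO₄: 320.9 × 120.1 = 38,540 g.

(b) Volume: 156,000 US gal × 3.785 L/gal = 590,460 L.
(b) Hardness to add: (314 − 164) = 150 mg/L as CaCO₃ × 590,460 L = 88,570 g as CaCO₃.
(b) Moles of Ca²⁺ (1 mol Ca²⁺ ≡ 1 mol CaCO₃): 88,570 / 100.1 g/mol = 884.8 mol.
(b) Mass of CaCl₂·2H₂O: 884.8 × 147 = 130,100 g.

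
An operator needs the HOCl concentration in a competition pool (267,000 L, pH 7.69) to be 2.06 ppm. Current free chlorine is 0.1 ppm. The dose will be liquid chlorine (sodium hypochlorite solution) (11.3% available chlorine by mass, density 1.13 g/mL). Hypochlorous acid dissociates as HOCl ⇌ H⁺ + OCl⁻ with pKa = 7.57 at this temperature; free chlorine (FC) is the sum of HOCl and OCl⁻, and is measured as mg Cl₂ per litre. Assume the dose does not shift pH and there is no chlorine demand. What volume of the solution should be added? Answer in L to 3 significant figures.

9.78 L

[OCl⁻]/[HOCl] = 10^(pH − pKa) = 10^(7.69 − 7.57) = 1.318; fraction as HOCl = 1/(1 + 1.318) = 0.4314.
Free chlorine required for 2.06 ppm HOCl: 2.06 / 0.4314 = 4.776 ppm.
FC to add: 4.776 − 0.1 = 4.676 mg/L as Cl₂.
Cl₂ equivalent: 4.676 mg/L × 267,000 L = 1248 g.
Product at 11.3% available Cl: 1248 / 0.113 = 11,050 g.
Volume: 11,050 g ÷ 1.13 g/mL = 9777 mL.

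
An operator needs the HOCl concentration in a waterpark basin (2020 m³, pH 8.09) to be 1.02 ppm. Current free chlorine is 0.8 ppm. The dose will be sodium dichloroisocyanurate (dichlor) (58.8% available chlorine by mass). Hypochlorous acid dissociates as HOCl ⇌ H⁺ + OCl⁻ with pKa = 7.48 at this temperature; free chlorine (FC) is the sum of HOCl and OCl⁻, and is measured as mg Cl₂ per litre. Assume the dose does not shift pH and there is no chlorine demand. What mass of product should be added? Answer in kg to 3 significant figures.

15.0 kg

Volume: 2020 m³ = 2,020,000 L.
[OCl⁻]/[HOCl] = 10^(pH − pKa) = 10^(8.09 − 7.48) = 4.074; fraction as HOCl = 1/(1 + 4.074) = 0.1971.
Free chlorine required for 1.02 ppm HOCl: 1.02 / 0.1971 = 5.175 ppm.
FC to add: 5.175 − 0.8 = 4.375 mg/L as Cl₂.
Cl₂ equivalent: 4.375 mg/L × 2,020,000 L = 8838 g.
Product at 58.8% available Cl: 8838 / 0.588 = 15,030 g.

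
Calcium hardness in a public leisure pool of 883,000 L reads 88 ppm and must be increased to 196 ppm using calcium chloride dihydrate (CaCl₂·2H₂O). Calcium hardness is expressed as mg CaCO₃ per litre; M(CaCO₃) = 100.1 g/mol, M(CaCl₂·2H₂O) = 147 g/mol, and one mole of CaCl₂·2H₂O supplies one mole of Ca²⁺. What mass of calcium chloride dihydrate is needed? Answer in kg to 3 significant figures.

140 kg

Hardness to add: (196 − 88) = 108 mg/L as CaCO₃ × 883,000 L = 95,360 g as CaCO₃.
Moles of Ca²⁺ (1 mol Ca²⁺ ≡ 1 mol CaCO₃): 95,360 / 100.1 g/mol = 952.7 mol.
Mass of CaCl₂·2H₂O: 952.7 × 147 = 140,000 g.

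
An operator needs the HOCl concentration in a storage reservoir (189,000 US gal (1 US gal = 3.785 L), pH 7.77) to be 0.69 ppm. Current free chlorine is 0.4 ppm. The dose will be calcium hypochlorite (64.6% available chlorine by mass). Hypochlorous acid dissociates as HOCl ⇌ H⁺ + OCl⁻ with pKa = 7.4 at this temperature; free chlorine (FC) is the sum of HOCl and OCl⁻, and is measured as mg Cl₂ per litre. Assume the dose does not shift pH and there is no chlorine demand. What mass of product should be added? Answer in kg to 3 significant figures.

Volume: 189,000 US gal × 3.785 L/gal = 715,365 L.
[OCl⁻]/[HOCl] = 10^(pH − pKa) = 10^(7.77 − 7.4) = 2.344; fraction as HOCl = 1/(1 + 2.344) = 0.299.
Free chlorine required for 0.69 ppm HOCl: 0.69 / 0.299 = 2.308 ppm.
FC to add: 2.308 − 0.4 = 1.908 mg/L as Cl₂.
Cl₂ equivalent: 1.908 mg/L × 715,365 L = 1365 g.
Product at 64.6% available Cl: 1365 / 0.646 = 2112 g.

2.11 kg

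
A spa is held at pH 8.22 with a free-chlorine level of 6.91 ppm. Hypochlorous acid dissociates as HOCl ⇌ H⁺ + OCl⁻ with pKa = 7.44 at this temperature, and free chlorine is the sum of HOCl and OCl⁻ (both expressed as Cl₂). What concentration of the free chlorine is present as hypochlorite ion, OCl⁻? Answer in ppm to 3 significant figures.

5.93 ppm

[OCl⁻]/[HOCl] = 10^(pH − pKa) = 10^(8.22 − 7.44) = 10^0.78 = 6.026.
Fraction as HOCl = 1 / (1 + 6.026) = 0.1423.
OCl⁻ = (1 − 0.1423) × 6.91 ppm = 5.926 ppm.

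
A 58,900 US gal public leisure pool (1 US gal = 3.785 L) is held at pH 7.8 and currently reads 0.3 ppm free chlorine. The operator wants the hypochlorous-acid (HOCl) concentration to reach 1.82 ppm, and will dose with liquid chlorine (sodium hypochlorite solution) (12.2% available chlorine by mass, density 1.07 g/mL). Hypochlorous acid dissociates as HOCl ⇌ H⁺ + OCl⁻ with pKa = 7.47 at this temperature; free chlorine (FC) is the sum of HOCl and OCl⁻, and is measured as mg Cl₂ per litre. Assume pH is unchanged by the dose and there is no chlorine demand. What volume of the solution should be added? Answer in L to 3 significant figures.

9.24 L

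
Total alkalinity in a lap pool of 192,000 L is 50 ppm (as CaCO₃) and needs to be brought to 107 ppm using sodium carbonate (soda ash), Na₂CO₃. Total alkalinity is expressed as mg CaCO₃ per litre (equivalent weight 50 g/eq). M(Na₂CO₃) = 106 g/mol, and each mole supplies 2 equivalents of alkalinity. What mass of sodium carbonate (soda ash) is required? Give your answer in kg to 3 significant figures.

11.6 kg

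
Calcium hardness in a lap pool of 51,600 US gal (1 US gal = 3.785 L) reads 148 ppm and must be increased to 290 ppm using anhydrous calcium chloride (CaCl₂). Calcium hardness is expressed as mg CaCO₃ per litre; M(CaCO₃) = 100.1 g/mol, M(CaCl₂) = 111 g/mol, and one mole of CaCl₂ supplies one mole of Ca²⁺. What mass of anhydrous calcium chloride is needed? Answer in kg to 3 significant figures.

30.8 kg

Volume: 51,600 US gal × 3.785 L/gal = 195,306 L.
Hardness to add: (290 − 148) = 142 mg/L as CaCO₃ × 195,306 L = 27,730 g as CaCO₃.
Moles of Ca²⁺ (1 mol Ca²⁺ ≡ 1 mol CaCO₃): 27,730 / 100.1 g/mol = 277.1 mol.
Mass of CaCl₂: 277.1 × 111 = 30,750 g.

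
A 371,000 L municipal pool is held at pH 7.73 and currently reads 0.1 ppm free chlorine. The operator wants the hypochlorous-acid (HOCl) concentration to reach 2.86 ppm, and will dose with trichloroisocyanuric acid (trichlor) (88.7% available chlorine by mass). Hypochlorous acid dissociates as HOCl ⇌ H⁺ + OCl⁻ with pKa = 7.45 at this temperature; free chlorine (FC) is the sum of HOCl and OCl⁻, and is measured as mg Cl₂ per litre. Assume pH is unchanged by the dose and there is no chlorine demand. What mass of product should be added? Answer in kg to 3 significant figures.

3.43 kg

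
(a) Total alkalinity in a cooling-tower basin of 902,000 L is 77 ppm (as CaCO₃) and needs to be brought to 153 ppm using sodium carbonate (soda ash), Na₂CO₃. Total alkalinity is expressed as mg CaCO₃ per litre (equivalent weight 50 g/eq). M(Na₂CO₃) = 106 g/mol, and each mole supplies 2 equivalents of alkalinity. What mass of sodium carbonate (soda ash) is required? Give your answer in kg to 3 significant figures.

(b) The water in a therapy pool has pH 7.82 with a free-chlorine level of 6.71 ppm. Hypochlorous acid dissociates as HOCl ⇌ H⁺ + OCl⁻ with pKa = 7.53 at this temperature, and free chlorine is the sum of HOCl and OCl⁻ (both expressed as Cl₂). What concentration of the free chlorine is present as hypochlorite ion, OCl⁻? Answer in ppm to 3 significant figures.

(a) 72.7 kg; (b) 4.44 ppm

(a) Alkalinity to add: (153 − 77) = 76 mg/L as CaCO₃ × 902,000 L = 68,550 g as CaCO₃.
(a) Equivalents: 68,550 g ÷ 50 g/eq = 1371 eq.
(a) Each mole of Na₂CO₃ supplies 2 eq, so 1371 / 2 = 685.5 mol.
(a) Mass: 685.5 mol × 106 g/mol = 72,670 g.

(b) [OCl⁻]/[HOCl] = 10^(pH − pKa) = 10^(7.82 − 7.53) = 10^0.29 = 1.95.
(b) Fraction as HOCl = 1 / (1 + 1.95) = 0.339.
(b) OCl⁻ = (1 − 0.339) × 6.71 ppm = 4.435 ppm.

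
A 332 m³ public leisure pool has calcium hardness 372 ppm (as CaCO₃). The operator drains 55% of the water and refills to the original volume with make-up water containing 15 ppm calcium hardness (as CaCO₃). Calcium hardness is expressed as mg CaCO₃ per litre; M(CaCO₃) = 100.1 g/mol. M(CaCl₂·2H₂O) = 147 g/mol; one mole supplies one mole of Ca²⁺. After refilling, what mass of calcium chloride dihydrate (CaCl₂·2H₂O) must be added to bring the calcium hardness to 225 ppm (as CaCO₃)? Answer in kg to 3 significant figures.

Volume: 332 m³ = 332,000 L.
After draining 55% and refilling: 372 × 0.45 + 15 × 0.55 = 175.65 ppm.
Deficit to target: 225 − 175.65 = 49.35 mg/L.
As CaCO₃: 49.35 mg/L × 332,000 L = 16,380 g; ÷ 100.1 = 163.7 mol Ca²⁺.
Mass: 163.7 × 147 = 24,060 g.

24.1 kg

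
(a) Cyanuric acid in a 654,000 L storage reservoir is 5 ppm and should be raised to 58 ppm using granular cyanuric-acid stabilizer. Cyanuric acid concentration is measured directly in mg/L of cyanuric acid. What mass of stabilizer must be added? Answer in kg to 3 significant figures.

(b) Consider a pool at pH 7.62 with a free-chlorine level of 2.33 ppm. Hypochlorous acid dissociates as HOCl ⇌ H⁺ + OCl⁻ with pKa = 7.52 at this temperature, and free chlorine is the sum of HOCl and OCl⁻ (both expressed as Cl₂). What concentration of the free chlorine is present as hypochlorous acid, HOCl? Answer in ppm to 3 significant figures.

(a) 34.7 kg; (b) 1.03 ppm

(a) CYA to add: (58 − 5) = 53 mg/L × 654,000 L = 34,660 g cyanuric acid.

(b) [OCl⁻]/[HOCl] = 10^(pH − pKa) = 10^(7.62 − 7.52) = 10^0.10 = 1.259.
(b) Fraction as HOCl = 1 / (1 + 1.259) = 0.4427.
(b) HOCl = 0.4427 × 2.33 ppm = 1.031 ppm.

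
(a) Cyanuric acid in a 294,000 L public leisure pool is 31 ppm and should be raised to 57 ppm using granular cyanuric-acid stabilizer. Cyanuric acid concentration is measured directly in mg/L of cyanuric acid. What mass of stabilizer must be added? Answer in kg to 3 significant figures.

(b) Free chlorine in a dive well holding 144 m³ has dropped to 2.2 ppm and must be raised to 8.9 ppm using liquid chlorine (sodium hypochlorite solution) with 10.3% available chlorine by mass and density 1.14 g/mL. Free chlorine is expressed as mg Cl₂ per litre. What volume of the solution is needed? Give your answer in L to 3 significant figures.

(a) CYA to add: (57 − 31) = 26 mg/L × 294,000 L = 7644 g cyanuric acid.

(b) Volume: 144 m³ = 144,000 L.
(b) Chlorine deficit: 8.9 − 2.2 = 6.7 ppm = 6.7 mg/L as Cl₂.
(b) Cl₂ equivalent needed: 6.7 mg/L × 144,000 L = 964,800 mg = 964.8 g.
(b) Product at 10.3% available chlorine: 964.8 / 0.103 = 9367 g.
(b) Volume at density 1.14 g/mL: 9367 g ÷ 1.14 g/mL = 8217 mL.

(a) 7.64 kg; (b) 8.22 L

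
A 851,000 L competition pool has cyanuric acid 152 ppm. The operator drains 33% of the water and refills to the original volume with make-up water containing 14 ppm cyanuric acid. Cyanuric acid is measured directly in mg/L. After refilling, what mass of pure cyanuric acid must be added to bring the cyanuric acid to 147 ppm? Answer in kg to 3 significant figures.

34.5 kg

After draining 33% and refilling: 152 × 0.67 + 14 × 0.33 = 106.46 ppm.
Deficit to target: 147 − 106.46 = 40.54 mg/L.
Mass: 40.54 mg/L × 851,000 L = 34,500 g cyanuric acid.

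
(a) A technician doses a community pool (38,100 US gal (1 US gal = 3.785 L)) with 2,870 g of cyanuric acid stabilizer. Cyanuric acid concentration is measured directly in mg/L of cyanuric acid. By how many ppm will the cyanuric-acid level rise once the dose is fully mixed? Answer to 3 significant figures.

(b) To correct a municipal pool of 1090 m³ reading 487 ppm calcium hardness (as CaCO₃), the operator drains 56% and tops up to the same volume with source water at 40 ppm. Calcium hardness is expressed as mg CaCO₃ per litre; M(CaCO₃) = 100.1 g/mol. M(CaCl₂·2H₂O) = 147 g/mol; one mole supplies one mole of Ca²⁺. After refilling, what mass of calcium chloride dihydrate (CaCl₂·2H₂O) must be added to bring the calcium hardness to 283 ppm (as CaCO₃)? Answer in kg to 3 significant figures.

(a) Volume: 38,100 US gal × 3.785 L/gal = 144,208 L.
(a) Rise: 2,870 g / 144,208 L × 1000 = 19.9 mg/L.

(b) Volume: 1090 m³ = 1,090,000 L.
(b) After draining 56% and refilling: 487 × 0.44 + 40 × 0.56 = 236.68 ppm.
(b) Deficit to target: 283 − 236.68 = 46.32 mg/L.
(b) As CaCO₃: 46.32 mg/L × 1,090,000 L = 50,490 g; ÷ 100.1 = 504.4 mol Ca²⁺.
(b) Mass: 504.4 × 147 = 74,140 g.

(a) 19.9 ppm; (b) 74.1 kg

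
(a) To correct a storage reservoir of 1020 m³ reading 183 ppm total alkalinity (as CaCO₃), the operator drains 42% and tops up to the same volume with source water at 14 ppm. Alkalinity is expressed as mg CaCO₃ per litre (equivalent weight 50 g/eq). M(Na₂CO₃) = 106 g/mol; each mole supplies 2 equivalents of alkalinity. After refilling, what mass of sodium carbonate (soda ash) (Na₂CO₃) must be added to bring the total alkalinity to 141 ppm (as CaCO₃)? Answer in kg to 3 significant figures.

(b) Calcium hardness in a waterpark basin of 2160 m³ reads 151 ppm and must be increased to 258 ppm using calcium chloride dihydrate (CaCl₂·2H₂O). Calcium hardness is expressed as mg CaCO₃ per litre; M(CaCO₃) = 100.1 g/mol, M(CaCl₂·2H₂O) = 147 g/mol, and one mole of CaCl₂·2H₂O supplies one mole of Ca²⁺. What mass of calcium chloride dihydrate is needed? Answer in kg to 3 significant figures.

(a) 31.3 kg; (b) 339 kg

(a) Volume: 1020 m³ = 1,020,000 L.
(a) After draining 42% and refilling: 183 × 0.58 + 14 × 0.42 = 112.02 ppm.
(a) Deficit to target: 141 − 112.02 = 28.98 mg/L.
(a) As CaCO₃: 28.98 mg/L × 1,020,000 L = 29,560 g; ÷ 50 g/eq ÷ 2 = 295.6 mol Na₂CO₃.
(a) Mass: 295.6 × 106 = 31,330 g.

(b) Volume: 2160 m³ = 2,160,000 L.
(b) Hardness to add: (258 − 151) = 107 mg/L as CaCO₃ × 2,160,000 L = 231,100 g as CaCO₃.
(b) Moles of Ca²⁺ (1 mol Ca²⁺ ≡ 1 mol CaCO₃): 231,100 / 100.1 g/mol = 2309 mol.
(b) Mass of CaCl₂·2H₂O: 2309 × 147 = 339,400 g.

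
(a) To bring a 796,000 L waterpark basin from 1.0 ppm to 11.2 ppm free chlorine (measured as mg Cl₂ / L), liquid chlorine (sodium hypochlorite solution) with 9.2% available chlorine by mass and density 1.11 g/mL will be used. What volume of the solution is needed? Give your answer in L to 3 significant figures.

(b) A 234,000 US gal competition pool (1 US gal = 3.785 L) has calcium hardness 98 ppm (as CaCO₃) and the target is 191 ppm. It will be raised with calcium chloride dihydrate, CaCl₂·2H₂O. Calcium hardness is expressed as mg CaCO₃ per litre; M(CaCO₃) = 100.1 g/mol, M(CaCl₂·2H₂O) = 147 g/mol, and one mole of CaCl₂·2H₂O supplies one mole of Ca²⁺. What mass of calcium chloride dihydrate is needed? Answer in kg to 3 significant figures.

(a) Chlorine deficit: 11.2 − 1.0 = 10.2 ppm = 10.2 mg/L as Cl₂.
(a) Cl₂ equivalent needed: 10.2 mg/L × 796,000 L = 8,119,000 mg = 8119 g.
(a) Product at 9.2% available chlorine: 8119 / 0.092 = 88,250 g.
(a) Volume at density 1.11 g/mL: 88,250 g ÷ 1.11 g/mL = 79,510 mL.

(b) Volume: 234,000 US gal × 3.785 L/gal = 885,690 L.
(b) Hardness to add: (191 − 98) = 93 mg/L as CaCO₃ × 885,690 L = 82,370 g as CaCO₃.
(b) Moles of Ca²⁺ (1 mol Ca²⁺ ≡ 1 mol CaCO₃): 82,370 / 100.1 g/mol = 822.9 mol.
(b) Mass of CaCl₂·2H₂O: 822.9 × 147 = 121,000 g.

(a) 79.5 L; (b) 121 kg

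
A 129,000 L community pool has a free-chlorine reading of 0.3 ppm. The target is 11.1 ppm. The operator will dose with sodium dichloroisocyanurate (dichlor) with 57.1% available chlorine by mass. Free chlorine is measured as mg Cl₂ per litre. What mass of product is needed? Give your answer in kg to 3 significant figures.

2.44 kg

Chlorine deficit: 11.1 − 0.3 = 10.8 ppm = 10.8 mg/L as Cl₂.
Cl₂ equivalent needed: 10.8 mg/L × 129,000 L = 1,393,000 mg = 1393 g.
Product at 57.1% available chlorine: 1393 / 0.571 = 2440 g.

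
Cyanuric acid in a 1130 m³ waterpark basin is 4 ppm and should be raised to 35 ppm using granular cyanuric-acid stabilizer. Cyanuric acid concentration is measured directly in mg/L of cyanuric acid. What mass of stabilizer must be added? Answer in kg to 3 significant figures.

35.0 kg

Volume: 1130 m³ = 1,130,000 L.
CYA to add: (35 − 4) = 31 mg/L × 1,130,000 L = 35,030 g cyanuric acid.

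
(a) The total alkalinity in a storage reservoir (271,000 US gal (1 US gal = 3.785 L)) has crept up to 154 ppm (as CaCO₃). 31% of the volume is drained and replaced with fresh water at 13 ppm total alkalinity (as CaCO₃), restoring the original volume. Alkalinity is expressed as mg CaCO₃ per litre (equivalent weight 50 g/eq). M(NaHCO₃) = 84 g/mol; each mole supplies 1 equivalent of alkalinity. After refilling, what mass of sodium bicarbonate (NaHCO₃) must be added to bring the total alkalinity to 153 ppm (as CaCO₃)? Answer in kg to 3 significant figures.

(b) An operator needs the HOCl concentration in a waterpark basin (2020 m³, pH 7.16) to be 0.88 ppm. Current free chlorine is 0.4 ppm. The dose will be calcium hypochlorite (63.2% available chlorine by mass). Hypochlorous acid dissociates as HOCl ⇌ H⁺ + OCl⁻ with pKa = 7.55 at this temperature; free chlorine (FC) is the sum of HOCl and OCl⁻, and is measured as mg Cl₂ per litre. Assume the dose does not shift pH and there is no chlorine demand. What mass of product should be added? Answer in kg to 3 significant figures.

(a) 73.6 kg; (b) 2.68 kg

(a) Volume: 271,000 US gal × 3.785 L/gal = 1,025,735 L.
(a) After draining 31% and refilling: 154 × 0.69 + 13 × 0.31 = 110.29 ppm.
(a) Deficit to target: 153 − 110.29 = 42.71 mg/L.
(a) As CaCO₃: 42.71 mg/L × 1,025,735 L = 43,810 g; ÷ 50 g/eq ÷ 1 = 876.2 mol NaHCO₃.
(a) Mass: 876.2 × 84 = 73,600 g.

(b) Volume: 2020 m³ = 2,020,000 L.
(b) [OCl⁻]/[HOCl] = 10^(pH − pKa) = 10^(7.16 − 7.55) = 0.4074; fraction as HOCl = 1/(1 + 0.4074) = 0.7105.
(b) Free chlorine required for 0.88 ppm HOCl: 0.88 / 0.7105 = 1.238 ppm.
(b) FC to add: 1.238 − 0.4 = 0.8385 mg/L as Cl₂.
(b) Cl₂ equivalent: 0.8385 mg/L × 2,020,000 L = 1694 g.
(b) Product at 63.2% available Cl: 1694 / 0.632 = 2680 g.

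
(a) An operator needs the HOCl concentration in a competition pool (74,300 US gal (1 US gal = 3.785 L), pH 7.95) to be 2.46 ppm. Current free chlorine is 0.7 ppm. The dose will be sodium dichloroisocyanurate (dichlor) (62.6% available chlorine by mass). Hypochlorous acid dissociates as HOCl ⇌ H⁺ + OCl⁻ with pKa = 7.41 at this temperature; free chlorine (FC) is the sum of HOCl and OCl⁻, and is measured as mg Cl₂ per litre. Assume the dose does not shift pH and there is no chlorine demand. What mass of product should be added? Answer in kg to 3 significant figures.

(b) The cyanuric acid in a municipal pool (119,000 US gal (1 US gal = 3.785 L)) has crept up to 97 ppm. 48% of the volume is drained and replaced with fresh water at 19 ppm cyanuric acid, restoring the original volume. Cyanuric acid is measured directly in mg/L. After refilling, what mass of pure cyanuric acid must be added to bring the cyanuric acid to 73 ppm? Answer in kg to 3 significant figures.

(a) Volume: 74,300 US gal × 3.785 L/gal = 281,226 L.
(a) [OCl⁻]/[HOCl] = 10^(pH − pKa) = 10^(7.95 − 7.41) = 3.467; fraction as HOCl = 1/(1 + 3.467) = 0.2238.
(a) Free chlorine required for 2.46 ppm HOCl: 2.46 / 0.2238 = 10.99 ppm.
(a) FC to add: 10.99 − 0.7 = 10.29 mg/L as Cl₂.
(a) Cl₂ equivalent: 10.29 mg/L × 281,226 L = 2894 g.
(a) Product at 62.6% available Cl: 2894 / 0.626 = 4623 g.

(b) Volume: 119,000 US gal × 3.785 L/gal = 450,415 L.
(b) After draining 48% and refilling: 97 × 0.52 + 19 × 0.48 = 59.56 ppm.
(b) Deficit to target: 73 − 59.56 = 13.44 mg/L.
(b) Mass: 13.44 mg/L × 450,415 L = 6054 g cyanuric acid.

(a) 4.62 kg; (b) 6.05 kg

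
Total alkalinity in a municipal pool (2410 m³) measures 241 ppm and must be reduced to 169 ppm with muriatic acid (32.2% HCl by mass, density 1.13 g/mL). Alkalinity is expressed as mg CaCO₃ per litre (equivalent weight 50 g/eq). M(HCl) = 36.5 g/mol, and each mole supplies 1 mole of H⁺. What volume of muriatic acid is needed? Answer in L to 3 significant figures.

348 L

Volume: 2410 m³ = 2,410,000 L.
Alkalinity to neutralize: (241 − 169) = 72 mg/L as CaCO₃ × 2,410,000 L = 173,500 g as CaCO₃.
Equivalents of H⁺ required: 173,500 ÷ 50 g/eq = 3470 eq = 3470 mol HCl.
Mass of HCl: 3470 × 36.5 = 126,700 g.
Mass of 32.2% solution: 126,700 / 0.322 = 393,400 g.
Volume: 393,400 g ÷ 1.13 g/mL = 348,100 mL.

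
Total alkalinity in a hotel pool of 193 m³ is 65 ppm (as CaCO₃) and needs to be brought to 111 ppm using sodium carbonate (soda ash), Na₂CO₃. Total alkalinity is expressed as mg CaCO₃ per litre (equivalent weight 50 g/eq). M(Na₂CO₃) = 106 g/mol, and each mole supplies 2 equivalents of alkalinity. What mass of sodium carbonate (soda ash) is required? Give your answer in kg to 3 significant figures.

9.41 kg

Volume: 193 m³ = 193,000 L.
Alkalinity to add: (111 − 65) = 46 mg/L as CaCO₃ × 193,000 L = 8878 g as CaCO₃.
Equivalents: 8878 g ÷ 50 g/eq = 177.6 eq.
Each mole of Na₂CO₃ supplies 2 eq, so 177.6 / 2 = 88.78 mol.
Mass: 88.78 mol × 106 g/mol = 9411 g.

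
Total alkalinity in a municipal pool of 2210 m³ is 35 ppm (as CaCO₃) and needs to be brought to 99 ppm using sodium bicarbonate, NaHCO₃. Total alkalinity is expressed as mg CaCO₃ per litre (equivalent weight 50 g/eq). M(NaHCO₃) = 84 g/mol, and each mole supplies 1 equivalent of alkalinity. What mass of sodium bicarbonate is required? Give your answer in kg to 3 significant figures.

Volume: 2210 m³ = 2,210,000 L.
Alkalinity to add: (99 − 35) = 64 mg/L as CaCO₃ × 2,210,000 L = 141,400 g as CaCO₃.
Equivalents: 141,400 g ÷ 50 g/eq = 2829 eq.
NaHCO₃ supplies 1 eq per mole → 2829 mol.
Mass: 2829 mol × 84 g/mol = 237,600 g.

238 kg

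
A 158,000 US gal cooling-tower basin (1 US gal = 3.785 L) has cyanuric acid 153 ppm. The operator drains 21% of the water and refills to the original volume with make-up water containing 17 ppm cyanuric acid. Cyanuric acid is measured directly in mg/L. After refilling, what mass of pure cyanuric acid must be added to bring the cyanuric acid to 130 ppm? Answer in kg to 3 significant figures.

3.33 kg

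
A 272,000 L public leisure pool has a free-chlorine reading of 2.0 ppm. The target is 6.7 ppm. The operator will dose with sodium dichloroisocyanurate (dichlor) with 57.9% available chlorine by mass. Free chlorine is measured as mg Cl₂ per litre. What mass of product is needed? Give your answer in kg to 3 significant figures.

2.21 kg

Chlorine deficit: 6.7 − 2.0 = 4.7 ppm = 4.7 mg/L as Cl₂.
Cl₂ equivalent needed: 4.7 mg/L × 272,000 L = 1,278,000 mg = 1278 g.
Product at 57.9% available chlorine: 1278 / 0.579 = 2208 g.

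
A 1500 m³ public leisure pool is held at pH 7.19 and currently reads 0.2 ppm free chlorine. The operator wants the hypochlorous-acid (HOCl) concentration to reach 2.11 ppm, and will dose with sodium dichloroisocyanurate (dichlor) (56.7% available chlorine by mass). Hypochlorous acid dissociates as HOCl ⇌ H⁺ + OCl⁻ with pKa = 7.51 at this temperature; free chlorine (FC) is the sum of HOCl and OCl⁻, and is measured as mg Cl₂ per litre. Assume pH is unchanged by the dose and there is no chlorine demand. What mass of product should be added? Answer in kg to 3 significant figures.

Volume: 1500 m³ = 1,500,000 L.
[OCl⁻]/[HOCl] = 10^(pH − pKa) = 10^(7.19 − 7.51) = 0.4786; fraction as HOCl = 1/(1 + 0.4786) = 0.6763.
Free chlorine required for 2.11 ppm HOCl: 2.11 / 0.6763 = 3.12 ppm.
FC to add: 3.12 − 0.2 = 2.92 mg/L as Cl₂.
Cl₂ equivalent: 2.92 mg/L × 1,500,000 L = 4380 g.
Product at 56.7% available Cl: 4380 / 0.567 = 7725 g.

7.72 kg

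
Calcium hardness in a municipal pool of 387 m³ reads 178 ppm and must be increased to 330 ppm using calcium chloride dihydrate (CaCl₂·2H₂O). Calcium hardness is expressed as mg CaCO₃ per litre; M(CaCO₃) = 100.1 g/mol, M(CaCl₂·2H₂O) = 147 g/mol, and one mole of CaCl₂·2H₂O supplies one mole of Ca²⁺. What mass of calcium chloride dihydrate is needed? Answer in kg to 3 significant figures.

86.4 kg

Volume: 387 m³ = 387,000 L.
Hardness to add: (330 − 178) = 152 mg/L as CaCO₃ × 387,000 L = 58,820 g as CaCO₃.
Moles of Ca²⁺ (1 mol Ca²⁺ ≡ 1 mol CaCO₃): 58,820 / 100.1 g/mol = 587.7 mol.
Mass of CaCl₂·2H₂O: 587.7 × 147 = 86,380 g.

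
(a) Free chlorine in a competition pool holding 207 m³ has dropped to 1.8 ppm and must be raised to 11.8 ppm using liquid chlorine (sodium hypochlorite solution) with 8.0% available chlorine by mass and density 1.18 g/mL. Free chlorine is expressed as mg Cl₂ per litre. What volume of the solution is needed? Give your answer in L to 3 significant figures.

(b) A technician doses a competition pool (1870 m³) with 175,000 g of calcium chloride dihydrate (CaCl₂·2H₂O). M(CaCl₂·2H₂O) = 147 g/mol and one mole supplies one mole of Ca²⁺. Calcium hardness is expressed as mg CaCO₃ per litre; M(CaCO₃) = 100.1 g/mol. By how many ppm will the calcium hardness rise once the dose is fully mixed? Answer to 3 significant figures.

(a) Volume: 207 m³ = 207,000 L.
(a) Chlorine deficit: 11.8 − 1.8 = 10 ppm = 10 mg/L as Cl₂.
(a) Cl₂ equivalent needed: 10 mg/L × 207,000 L = 2,070,000 mg = 2070 g.
(a) Product at 8.0% available chlorine: 2070 / 0.08 = 25,880 g.
(a) Volume at density 1.18 g/mL: 25,880 g ÷ 1.18 g/mL = 21,930 mL.

(b) Volume: 1870 m³ = 1,870,000 L.
(b) Moles of Ca²⁺: 175,000 g ÷ 147 g/mol = 1190 mol.
(b) As CaCO₃: 1190 mol × 100.1 g/mol = 119,200 g.
(b) Rise: 119,200 g / 1,870,000 L × 1000 = 63.73 mg/L.

(a) 21.9 L; (b) 63.7 ppm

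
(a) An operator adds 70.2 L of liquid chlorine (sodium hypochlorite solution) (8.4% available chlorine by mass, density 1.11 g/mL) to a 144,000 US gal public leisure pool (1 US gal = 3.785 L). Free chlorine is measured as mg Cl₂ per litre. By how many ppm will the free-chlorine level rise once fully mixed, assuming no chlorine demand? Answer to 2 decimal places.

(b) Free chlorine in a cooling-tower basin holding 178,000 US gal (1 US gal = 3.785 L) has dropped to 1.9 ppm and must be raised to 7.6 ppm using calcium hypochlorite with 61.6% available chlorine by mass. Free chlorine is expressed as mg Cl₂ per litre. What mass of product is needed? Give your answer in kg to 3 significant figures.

(a) Volume: 144,000 US gal × 3.785 L/gal = 545,040 L.
(a) Mass of solution: 70.2 L × 1000 mL/L × 1.11 g/mL = 77,920 g.
(a) Available chlorine delivered: 77,920 g × 0.084 = 6545 g as Cl₂.
(a) Concentration rise: 6545 g / 545,040 L = 12.01 mg/L = 12.01 ppm.

(b) Volume: 178,000 US gal × 3.785 L/gal = 673,730 L.
(b) Chlorine deficit: 7.6 − 1.9 = 5.7 ppm = 5.7 mg/L as Cl₂.
(b) Cl₂ equivalent needed: 5.7 mg/L × 673,730 L = 3,840,000 mg = 3840 g.
(b) Product at 61.6% available chlorine: 3840 / 0.616 = 6234 g.

(a) 12.01 ppm; (b) 6.23 kg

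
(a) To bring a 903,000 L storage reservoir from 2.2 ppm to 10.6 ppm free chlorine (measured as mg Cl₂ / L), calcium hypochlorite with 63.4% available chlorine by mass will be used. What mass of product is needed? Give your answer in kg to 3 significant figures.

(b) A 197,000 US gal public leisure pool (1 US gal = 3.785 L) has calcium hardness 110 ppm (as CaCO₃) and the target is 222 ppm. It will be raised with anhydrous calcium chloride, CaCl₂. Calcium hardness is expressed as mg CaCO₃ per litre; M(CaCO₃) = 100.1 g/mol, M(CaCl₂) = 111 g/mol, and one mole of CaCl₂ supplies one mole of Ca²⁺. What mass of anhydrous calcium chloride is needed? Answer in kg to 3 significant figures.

(a) Chlorine deficit: 10.6 − 2.2 = 8.4 ppm = 8.4 mg/L as Cl₂.
(a) Cl₂ equivalent needed: 8.4 mg/L × 903,000 L = 7,585,000 mg = 7585 g.
(a) Product at 63.4% available chlorine: 7585 / 0.634 = 11,960 g.

(b) Volume: 197,000 US gal × 3.785 L/gal = 745,645 L.
(b) Hardness to add: (222 − 110) = 112 mg/L as CaCO₃ × 745,645 L = 83,510 g as CaCO₃.
(b) Moles of Ca²⁺ (1 mol Ca²⁺ ≡ 1 mol CaCO₃): 83,510 / 100.1 g/mol = 834.3 mol.
(b) Mass of CaCl₂: 834.3 × 111 = 92,610 g.

(a) 12.0 kg; (b) 92.6 kg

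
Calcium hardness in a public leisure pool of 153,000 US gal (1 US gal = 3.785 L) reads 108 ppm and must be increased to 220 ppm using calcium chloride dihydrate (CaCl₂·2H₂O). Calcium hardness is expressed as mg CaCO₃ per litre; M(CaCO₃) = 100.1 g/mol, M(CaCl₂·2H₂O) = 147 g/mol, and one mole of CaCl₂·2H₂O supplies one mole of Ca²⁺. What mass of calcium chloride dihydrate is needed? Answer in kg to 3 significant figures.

Volume: 153,000 US gal × 3.785 L/gal = 579,105 L.
Hardness to add: (220 − 108) = 112 mg/L as CaCO₃ × 579,105 L = 64,860 g as CaCO₃.
Moles of Ca²⁺ (1 mol Ca²⁺ ≡ 1 mol CaCO₃): 64,860 / 100.1 g/mol = 647.9 mol.
Mass of CaCl₂·2H₂O: 647.9 × 147 = 95,250 g.

95.2 kg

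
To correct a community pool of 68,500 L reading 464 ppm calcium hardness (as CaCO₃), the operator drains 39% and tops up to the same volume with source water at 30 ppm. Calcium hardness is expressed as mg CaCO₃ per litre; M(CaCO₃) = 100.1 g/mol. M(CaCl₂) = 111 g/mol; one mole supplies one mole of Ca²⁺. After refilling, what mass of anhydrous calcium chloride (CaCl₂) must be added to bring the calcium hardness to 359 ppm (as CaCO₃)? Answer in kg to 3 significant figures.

4.88 kg

After draining 39% and refilling: 464 × 0.61 + 30 × 0.39 = 294.74 ppm.
Deficit to target: 359 − 294.74 = 64.26 mg/L.
As CaCO₃: 64.26 mg/L × 68,500 L = 4402 g; ÷ 100.1 = 43.97 mol Ca²⁺.
Mass: 43.97 × 111 = 4881 g.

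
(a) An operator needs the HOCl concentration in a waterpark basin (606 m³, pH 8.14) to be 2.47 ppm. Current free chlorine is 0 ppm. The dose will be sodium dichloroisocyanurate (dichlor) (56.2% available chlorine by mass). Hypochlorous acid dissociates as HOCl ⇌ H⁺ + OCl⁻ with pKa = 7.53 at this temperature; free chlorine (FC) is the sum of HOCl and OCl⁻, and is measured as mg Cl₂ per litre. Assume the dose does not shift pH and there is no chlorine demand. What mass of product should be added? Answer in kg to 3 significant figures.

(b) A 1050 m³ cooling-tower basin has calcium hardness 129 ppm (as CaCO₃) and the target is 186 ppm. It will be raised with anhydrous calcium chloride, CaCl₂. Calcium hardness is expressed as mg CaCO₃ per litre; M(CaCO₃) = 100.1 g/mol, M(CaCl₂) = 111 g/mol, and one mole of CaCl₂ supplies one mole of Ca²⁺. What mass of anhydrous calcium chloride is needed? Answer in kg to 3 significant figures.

(a) Volume: 606 m³ = 606,000 L.
(a) [OCl⁻]/[HOCl] = 10^(pH − pKa) = 10^(8.14 − 7.53) = 4.074; fraction as HOCl = 1/(1 + 4.074) = 0.1971.
(a) Free chlorine required for 2.47 ppm HOCl: 2.47 / 0.1971 = 12.53 ppm.
(a) FC to add: 12.53 − 0 = 12.53 mg/L as Cl₂.
(a) Cl₂ equivalent: 12.53 mg/L × 606,000 L = 7595 g.
(a) Product at 56.2% available Cl: 7595 / 0.562 = 13,510 g.

(b) Volume: 1050 m³ = 1,050,000 L.
(b) Hardness to add: (186 − 129) = 57 mg/L as CaCO₃ × 1,050,000 L = 59,850 g as CaCO₃.
(b) Moles of Ca²⁺ (1 mol Ca²⁺ ≡ 1 mol CaCO₃): 59,850 / 100.1 g/mol = 597.9 mol.
(b) Mass of CaCl₂: 597.9 × 111 = 66,370 g.

(a) 13.5 kg; (b) 66.4 kg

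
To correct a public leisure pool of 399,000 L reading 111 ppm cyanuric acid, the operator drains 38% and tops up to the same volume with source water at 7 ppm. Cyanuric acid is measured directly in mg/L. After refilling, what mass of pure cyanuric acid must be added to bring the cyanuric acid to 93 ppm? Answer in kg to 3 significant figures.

After draining 38% and refilling: 111 × 0.62 + 7 × 0.38 = 71.48 ppm.
Deficit to target: 93 − 71.48 = 21.52 mg/L.
Mass: 21.52 mg/L × 399,000 L = 8586 g cyanuric acid.

8.59 kg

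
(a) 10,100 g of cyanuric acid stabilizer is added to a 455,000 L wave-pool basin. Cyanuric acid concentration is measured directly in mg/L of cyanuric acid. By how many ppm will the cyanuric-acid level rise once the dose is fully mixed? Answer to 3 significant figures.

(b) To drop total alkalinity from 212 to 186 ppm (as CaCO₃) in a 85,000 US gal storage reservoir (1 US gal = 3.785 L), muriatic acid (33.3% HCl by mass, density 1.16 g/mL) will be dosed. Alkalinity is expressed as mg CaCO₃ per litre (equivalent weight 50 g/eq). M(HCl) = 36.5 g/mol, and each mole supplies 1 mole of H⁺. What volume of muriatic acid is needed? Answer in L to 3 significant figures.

(a) 22.2 ppm; (b) 15.8 L

(a) Rise: 10,100 g / 455,000 L × 1000 = 22.2 mg/L.

(b) Volume: 85,000 US gal × 3.785 L/gal = 321,725 L.
(b) Alkalinity to neutralize: (212 − 186) = 26 mg/L as CaCO₃ × 321,725 L = 8365 g as CaCO₃.
(b) Equivalents of H⁺ required: 8365 ÷ 50 g/eq = 167.3 eq = 167.3 mol HCl.
(b) Mass of HCl: 167.3 × 36.5 = 6106 g.
(b) Mass of 33.3% solution: 6106 / 0.333 = 18,340 g.
(b) Volume: 18,340 g ÷ 1.16 g/mL = 15,810 mL.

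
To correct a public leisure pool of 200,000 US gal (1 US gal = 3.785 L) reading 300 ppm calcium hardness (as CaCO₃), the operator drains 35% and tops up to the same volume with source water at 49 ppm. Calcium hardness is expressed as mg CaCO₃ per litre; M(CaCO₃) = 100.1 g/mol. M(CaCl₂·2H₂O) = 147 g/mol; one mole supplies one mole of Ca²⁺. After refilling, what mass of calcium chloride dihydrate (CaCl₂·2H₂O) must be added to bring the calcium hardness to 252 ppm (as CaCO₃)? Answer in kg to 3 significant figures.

44.3 kg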